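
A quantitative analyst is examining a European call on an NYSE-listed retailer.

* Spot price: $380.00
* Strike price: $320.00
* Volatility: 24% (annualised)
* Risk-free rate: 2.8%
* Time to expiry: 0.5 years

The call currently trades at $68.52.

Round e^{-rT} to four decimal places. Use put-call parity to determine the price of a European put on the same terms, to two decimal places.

$4.07

e^(−rT) = e^(−0.028·0.5) = 0.9861
Put-call parity: C − P = S − K·e^(−rT) = 380 − 320·0.9861 = 380 − 315.5520 = 64.4480
P = C − (C − P) = 68.52 − (64.4480) = 4.0720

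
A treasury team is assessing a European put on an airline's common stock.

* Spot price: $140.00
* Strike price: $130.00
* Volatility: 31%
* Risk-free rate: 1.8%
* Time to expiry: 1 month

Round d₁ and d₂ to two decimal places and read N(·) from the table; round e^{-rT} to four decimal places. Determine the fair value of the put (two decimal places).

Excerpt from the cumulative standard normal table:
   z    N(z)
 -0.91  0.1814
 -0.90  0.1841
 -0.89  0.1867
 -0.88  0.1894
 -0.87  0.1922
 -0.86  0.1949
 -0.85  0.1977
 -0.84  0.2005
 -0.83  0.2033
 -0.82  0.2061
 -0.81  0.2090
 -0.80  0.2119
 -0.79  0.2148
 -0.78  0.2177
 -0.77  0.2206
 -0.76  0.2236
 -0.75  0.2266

$1.37

σ√T = 0.31 × 0.2887 = 0.0895
d₁ = [ln(140/130) + (0.018 + 0.31²/2)·0.08333] / 0.0895 = [0.0741 + 0.0055] / 0.0895 = 0.8896 which rounds to 0.89
d₂ = d₁ − σ√T = 0.8896 − 0.0895 = 0.8001 which rounds to 0.80
exp(−rT) = exp(−0.018·0.08333) = 0.9985
N(−d₂) = N(-0.80) = 0.2119;  N(−d₁) = N(-0.89) = 0.1867
P = 130·0.9985·0.2119 − 140·0.1867 = 27.5057 − 26.1380 = 1.3677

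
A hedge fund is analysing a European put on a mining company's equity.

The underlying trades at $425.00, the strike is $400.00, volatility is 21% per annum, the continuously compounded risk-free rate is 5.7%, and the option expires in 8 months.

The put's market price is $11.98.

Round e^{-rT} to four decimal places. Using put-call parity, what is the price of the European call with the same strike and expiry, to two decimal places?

e^(−rT) = e^(−0.057·0.6667) = 0.9627
Put-call parity: C − P = S − K·e^(−rT) = 425 − 400·0.9627 = 425 − 385.0800 = 39.9200
C = P + (C − P) = 11.98 + (39.9200) = 51.9000

$51.90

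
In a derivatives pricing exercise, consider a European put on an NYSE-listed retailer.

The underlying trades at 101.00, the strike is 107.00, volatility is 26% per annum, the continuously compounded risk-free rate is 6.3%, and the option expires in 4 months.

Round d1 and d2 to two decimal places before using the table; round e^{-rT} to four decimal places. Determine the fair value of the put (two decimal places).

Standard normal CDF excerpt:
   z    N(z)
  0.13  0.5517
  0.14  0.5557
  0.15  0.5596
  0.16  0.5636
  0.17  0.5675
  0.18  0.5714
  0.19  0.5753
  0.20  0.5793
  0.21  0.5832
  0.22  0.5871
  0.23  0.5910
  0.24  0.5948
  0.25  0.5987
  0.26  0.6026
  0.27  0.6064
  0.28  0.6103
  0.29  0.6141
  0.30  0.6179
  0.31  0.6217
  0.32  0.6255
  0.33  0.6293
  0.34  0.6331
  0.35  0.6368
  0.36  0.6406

T = 0.3333;  σ√T = 0.1501
d₁ = [ln(101/107) + (0.063 + 0.26²/2)·0.3333] / 0.1501 = [-0.0577 + 0.0323] / 0.1501 = -0.1695 → -0.17
d₂ = d₁ − σ√T = -0.1695 − 0.1501 = -0.3196 → -0.32
e^(−rT) = e^(−0.063·0.3333) = 0.9792
N(−d₂) = N(0.32) = 0.6255;  N(−d₁) = N(0.17) = 0.5675
P = 107·0.9792·0.6255 − 101·0.5675 = 65.5364 − 57.3175 = 8.2189

8.22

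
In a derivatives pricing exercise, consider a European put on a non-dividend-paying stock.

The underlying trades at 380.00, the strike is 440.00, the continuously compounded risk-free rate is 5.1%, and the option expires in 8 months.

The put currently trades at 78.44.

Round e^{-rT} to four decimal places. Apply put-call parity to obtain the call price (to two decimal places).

exp(−rT) = exp(−0.051·0.6667) = 0.9666
Put-call parity: C − P = S − K·e^(−rT) = 380 − 440·0.9666 = 380 − 425.3040 = -45.3040
C = P + (C − P) = 78.44 + (-45.3040) = 33.1360

33.14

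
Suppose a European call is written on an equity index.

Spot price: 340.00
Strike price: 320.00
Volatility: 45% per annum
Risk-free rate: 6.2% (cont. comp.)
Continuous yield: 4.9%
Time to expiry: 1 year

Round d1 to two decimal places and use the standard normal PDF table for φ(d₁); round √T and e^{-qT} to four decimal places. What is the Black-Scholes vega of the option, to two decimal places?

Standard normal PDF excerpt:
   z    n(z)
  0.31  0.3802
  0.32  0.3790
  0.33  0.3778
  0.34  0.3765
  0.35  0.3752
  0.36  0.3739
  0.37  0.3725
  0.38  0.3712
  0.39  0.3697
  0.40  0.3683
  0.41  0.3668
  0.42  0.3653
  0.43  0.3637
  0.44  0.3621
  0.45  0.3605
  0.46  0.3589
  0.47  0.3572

σ√T = 0.45 × 1.0000 = 0.4500
d₁ = [ln(340/320) + (0.062 − 0.049 + 0.45²/2)·1] / 0.4500 = [0.0606 + 0.1143] / 0.4500 = 0.3886 → 0.39
√T = √1 = 1.0000
φ(d₁) = φ(0.39) = 0.3697
exp(−qT) = exp(−0.049·1) = 0.9522
vega = S·exp(−qT)·φ(d₁)·√T = 340·0.9522·0.3697·1.0000 = 119.6896
(Vega is the same for a European call and put with the same parameters.)

119.69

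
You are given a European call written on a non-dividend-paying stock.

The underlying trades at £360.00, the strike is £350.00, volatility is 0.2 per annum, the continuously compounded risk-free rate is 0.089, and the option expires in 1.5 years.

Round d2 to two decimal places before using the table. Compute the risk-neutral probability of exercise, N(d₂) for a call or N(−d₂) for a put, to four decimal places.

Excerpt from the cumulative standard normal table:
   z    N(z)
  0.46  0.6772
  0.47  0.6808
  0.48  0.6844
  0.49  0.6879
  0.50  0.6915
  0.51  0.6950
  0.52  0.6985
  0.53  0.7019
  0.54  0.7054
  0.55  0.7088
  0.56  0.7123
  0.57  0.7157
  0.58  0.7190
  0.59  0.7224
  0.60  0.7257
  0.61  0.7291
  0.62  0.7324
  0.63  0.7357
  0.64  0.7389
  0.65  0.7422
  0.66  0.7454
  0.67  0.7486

0.7054

σ√T = 0.2·√1.5 = 0.2449
d₁ = [ln(360/350) + (0.089 + ½·0.2²)·1.5] / (σ√T) = (0.0282 + 0.1635) / 0.2449 = 0.7825 which rounds to 0.78
d₂ = 0.7825 − 0.2449 = 0.5375 which rounds to 0.54
Risk-neutral Pr[S_T > K] = N(d₂) = N(0.54) = 0.7054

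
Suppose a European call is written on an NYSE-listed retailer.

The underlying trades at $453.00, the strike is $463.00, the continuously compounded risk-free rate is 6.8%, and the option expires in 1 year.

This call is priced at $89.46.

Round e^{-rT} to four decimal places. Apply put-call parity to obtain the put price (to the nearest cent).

$69.04

e^(−rT) = e^(−0.068·1) = 0.9343
Put-call parity: C − P = S − K·e^(−rT) = 453 − 463·0.9343 = 453 − 432.5809 = 20.4191
P = C − (C − P) = 89.46 − (20.4191) = 69.0409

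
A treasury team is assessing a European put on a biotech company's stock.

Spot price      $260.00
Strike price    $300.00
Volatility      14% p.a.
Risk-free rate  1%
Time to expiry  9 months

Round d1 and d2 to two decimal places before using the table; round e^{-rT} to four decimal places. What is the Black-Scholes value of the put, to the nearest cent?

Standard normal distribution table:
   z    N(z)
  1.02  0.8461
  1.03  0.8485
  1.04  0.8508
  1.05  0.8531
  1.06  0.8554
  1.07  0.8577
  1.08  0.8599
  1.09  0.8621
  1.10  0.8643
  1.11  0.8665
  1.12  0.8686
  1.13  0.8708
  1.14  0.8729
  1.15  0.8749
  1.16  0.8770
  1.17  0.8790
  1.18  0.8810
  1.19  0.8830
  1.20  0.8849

$39.91

σ√T = 0.14 × 0.8660 = 0.1212
d₁ = [ln(260/300) + (0.01 + ½·0.14²)·0.75] / (σ√T) = (-0.1431 + 0.0149) / 0.1212 = -1.0578 which rounds to -1.06
d₂ = -1.0578 − 0.1212 = -1.1790 which rounds to -1.18
exp(−rT) = exp(−0.01·0.75) = 0.9925
P = 300·0.9925·N(1.18) − 260·N(1.06) = 300·0.9925·0.8810 − 260·0.8554 = 262.3177 − 222.4040 = 39.9137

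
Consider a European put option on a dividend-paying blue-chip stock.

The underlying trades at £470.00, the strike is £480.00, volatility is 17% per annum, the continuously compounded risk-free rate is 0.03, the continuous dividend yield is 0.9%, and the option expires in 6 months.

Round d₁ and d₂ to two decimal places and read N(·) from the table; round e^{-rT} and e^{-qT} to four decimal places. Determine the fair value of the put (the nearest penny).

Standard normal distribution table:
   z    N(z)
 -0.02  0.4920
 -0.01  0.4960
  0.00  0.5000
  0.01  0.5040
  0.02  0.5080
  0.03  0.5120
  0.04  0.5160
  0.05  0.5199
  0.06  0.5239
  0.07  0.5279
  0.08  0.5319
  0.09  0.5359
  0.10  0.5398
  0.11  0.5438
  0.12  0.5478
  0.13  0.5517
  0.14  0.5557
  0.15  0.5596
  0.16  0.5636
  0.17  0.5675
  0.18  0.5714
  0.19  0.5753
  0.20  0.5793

£25.05

σ√T = 0.17·√0.5 = 0.1202
d₁ = [ln(470/480) + (0.03 − 0.009 + ½·0.17²)·0.5] / (σ√T) = (-0.0211 + 0.0177) / 0.1202 = -0.0277 → -0.03
d₂ = -0.0277 − 0.1202 = -0.1479 → -0.15
exp(−qT) = exp(−0.009·0.5) = 0.9955;  exp(−rT) = exp(−0.03·0.5) = 0.9851
P = 480·0.9851·N(0.15) − 470·0.9955·N(0.03) = 480·0.9851·0.5596 − 470·0.9955·0.5120 = 264.6057 − 239.5571 = 25.0486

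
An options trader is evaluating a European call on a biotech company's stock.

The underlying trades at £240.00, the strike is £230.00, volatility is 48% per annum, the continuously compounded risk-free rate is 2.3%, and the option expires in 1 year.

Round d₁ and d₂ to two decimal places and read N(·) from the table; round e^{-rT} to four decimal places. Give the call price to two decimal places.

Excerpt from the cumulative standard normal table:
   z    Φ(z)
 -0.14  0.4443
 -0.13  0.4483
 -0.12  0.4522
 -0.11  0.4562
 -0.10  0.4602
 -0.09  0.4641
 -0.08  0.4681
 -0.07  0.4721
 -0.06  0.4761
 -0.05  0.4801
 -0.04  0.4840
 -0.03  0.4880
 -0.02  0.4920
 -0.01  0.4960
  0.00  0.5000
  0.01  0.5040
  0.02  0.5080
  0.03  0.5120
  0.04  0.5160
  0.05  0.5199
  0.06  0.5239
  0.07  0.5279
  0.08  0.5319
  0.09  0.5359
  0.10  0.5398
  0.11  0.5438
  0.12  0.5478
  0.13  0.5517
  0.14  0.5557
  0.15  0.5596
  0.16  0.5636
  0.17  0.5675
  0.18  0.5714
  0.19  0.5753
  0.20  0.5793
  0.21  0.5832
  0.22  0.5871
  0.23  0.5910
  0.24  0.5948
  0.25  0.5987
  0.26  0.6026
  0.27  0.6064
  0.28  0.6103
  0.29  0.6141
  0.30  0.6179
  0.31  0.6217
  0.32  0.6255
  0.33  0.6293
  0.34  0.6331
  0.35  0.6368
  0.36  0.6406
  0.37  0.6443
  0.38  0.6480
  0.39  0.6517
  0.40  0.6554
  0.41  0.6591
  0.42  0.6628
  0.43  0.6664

σ√T = 0.48 × 1.0000 = 0.4800
d₁ = [ln(240/230) + (0.023 + ½·0.48²)·1] / (σ√T) = (0.0426 + 0.1382) / 0.4800 = 0.3766 → 0.38
d₂ = 0.3766 − 0.4800 = -0.1034 → -0.10
exp(−rT) = exp(−0.023·1) = 0.9773
C = 240·N(0.38) − 230·0.9773·N(-0.10) = 240·0.6480 − 230·0.9773·0.4602 = 155.5200 − 103.4433 = 52.0767

£52.08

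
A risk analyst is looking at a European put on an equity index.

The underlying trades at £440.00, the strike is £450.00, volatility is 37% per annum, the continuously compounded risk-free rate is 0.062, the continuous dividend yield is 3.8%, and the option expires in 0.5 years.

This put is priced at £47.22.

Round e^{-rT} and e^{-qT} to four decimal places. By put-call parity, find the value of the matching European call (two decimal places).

£42.67

exp(−qT) = exp(−0.038·0.5) = 0.9812;  exp(−rT) = exp(−0.062·0.5) = 0.9695
Put-call parity: C − P = S·e^(−qT) − K·e^(−rT) = 440·0.9812 − 450·0.9695 = 431.7280 − 436.2750 = -4.5470
C = P + (C − P) = 47.22 + (-4.5470) = 42.6730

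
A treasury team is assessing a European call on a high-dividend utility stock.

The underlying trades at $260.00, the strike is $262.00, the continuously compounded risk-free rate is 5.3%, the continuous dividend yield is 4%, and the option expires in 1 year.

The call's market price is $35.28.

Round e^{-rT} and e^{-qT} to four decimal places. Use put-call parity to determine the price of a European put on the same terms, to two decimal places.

exp(−qT) = exp(−0.04·1) = 0.9608;  exp(−rT) = exp(−0.053·1) = 0.9484
Put-call parity: C − P = S·e^(−qT) − K·e^(−rT) = 260·0.9608 − 262·0.9484 = 249.8080 − 248.4808 = 1.3272
P = C − (C − P) = 35.28 − (1.3272) = 33.9528

$33.95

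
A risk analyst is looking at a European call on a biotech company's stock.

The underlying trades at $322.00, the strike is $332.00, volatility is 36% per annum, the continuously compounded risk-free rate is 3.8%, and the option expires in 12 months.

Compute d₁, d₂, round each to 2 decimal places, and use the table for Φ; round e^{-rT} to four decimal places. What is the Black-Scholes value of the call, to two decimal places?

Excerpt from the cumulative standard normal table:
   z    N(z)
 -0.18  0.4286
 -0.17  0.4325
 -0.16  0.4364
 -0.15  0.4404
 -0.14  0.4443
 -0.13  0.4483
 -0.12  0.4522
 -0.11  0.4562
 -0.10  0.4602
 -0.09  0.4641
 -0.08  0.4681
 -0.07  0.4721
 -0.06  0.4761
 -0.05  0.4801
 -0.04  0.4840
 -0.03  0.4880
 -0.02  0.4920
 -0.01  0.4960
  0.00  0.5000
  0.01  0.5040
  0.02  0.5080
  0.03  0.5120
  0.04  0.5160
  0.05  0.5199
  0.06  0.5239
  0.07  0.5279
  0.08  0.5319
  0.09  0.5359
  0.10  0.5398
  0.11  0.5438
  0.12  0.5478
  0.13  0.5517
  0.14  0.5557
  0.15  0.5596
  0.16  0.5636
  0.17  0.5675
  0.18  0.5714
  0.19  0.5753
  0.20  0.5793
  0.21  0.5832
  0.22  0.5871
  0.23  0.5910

$47.05

σ√T = 0.36 × 1.0000 = 0.3600
d₁ = [ln(322/332) + (0.038 + 0.36²/2)·1] / 0.3600 = [-0.0306 + 0.1028] / 0.3600 = 0.2006 ⇒ 0.20
d₂ = d₁ − σ√T = 0.2006 − 0.3600 = -0.1594 ⇒ -0.16
e^(−rT) = e^(−0.038·1) = 0.9627
N(d₁) = N(0.20) = 0.5793;  N(d₂) = N(-0.16) = 0.4364
C = 322·0.5793 − 332·0.9627·0.4364 = 186.5346 − 139.4806 = 47.0540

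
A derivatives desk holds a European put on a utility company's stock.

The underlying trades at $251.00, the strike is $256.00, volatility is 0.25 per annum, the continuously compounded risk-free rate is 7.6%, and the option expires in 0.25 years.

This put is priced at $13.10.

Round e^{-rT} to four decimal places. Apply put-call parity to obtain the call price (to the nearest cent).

$12.91

exp(−rT) = exp(−0.076·0.25) = 0.9812
Put-call parity: C − P = S − K·e^(−rT) = 251 − 256·0.9812 = 251 − 251.1872 = -0.1872
C = P + (C − P) = 13.10 + (-0.1872) = 12.9128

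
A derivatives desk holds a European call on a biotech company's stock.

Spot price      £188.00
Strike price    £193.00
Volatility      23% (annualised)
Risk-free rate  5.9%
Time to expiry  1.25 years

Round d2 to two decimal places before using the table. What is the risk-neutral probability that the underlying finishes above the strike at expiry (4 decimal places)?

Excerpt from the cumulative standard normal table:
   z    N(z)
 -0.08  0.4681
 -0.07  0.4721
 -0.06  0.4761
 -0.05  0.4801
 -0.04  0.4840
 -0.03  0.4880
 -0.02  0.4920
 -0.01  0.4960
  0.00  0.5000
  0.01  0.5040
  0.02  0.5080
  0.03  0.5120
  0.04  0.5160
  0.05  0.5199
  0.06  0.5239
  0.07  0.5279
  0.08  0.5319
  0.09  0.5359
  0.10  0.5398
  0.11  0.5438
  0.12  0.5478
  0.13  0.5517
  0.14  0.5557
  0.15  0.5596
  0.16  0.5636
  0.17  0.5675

0.5239

σ√T = 0.23·√1.25 = 0.2571
d₁ = [ln(188/193) + (0.059 + 0.23²/2)·1.25] / 0.2571 = [-0.0262 + 0.1068] / 0.2571 = 0.3133 → 0.31
d₂ = d₁ − σ√T = 0.3133 − 0.2571 = 0.0562 → 0.06
Pr(exercise) under Q = N(d₂) = 0.5239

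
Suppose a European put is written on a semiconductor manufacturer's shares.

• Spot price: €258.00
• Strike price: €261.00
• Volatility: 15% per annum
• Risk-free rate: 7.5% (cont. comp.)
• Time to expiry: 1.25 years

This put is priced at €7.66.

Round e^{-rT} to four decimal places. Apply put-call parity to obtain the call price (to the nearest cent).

€28.02

e^(−rT) = e^(−0.075·1.25) = 0.9105
Put-call parity: C − P = S − K·e^(−rT) = 258 − 261·0.9105 = 258 − 237.6405 = 20.3595
C = P + (C − P) = 7.66 + (20.3595) = 28.0195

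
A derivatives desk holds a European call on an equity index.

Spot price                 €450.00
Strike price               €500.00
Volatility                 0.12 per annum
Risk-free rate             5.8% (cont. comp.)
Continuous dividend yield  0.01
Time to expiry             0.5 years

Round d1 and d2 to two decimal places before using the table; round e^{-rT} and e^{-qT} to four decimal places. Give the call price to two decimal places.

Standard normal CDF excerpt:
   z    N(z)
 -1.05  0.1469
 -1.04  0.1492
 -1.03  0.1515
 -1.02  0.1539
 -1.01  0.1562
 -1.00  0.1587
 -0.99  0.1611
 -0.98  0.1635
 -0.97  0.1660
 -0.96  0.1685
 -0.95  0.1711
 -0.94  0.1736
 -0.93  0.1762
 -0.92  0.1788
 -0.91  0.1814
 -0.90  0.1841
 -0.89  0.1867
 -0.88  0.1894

€2.98

σ√T = 0.12 × 0.7071 = 0.0849
ln(S/K) + (r − q + σ²/2)T = ln(450/500) + (0.058 − 0.01 + 0.12²/2)·0.5 = -0.1054 + 0.0276 = -0.0778
d₁ = -0.0778 / 0.0849 = -0.9164 which rounds to -0.92
d₂ = d₁ − σ√T = -0.9164 − 0.0849 = -1.0013 which rounds to -1.00
e^(−qT) = e^(−0.01·0.5) = 0.9950;  e^(−rT) = e^(−0.058·0.5) = 0.9714
N(d₁) = N(-0.92) = 0.1788;  N(d₂) = N(-1.00) = 0.1587
C = 450·0.9950·0.1788 − 500·0.9714·0.1587 = 80.0577 − 77.0806 = 2.9771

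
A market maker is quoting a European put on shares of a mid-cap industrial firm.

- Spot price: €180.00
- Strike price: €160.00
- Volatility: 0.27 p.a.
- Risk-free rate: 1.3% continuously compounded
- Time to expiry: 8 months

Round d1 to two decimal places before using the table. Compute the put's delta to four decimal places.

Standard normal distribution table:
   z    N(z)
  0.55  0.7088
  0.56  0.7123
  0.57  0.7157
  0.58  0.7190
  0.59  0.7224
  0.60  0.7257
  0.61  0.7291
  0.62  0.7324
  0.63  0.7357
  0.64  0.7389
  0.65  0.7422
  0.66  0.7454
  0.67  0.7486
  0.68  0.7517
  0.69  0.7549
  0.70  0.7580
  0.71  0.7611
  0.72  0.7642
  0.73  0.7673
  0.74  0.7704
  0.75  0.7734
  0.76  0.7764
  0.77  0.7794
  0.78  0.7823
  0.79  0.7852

σ√T = 0.27 × 0.8165 = 0.2205
d₁ = [ln(180/160) + (0.013 + 0.27²/2)·0.6667] / 0.2205 = [0.1178 + 0.0330] / 0.2205 = 0.6838 → 0.68
N(d₁) = N(0.68) = 0.7517
Δ_put = N(d₁) − 1 = 0.7517 − 1 = -0.2483

-0.2483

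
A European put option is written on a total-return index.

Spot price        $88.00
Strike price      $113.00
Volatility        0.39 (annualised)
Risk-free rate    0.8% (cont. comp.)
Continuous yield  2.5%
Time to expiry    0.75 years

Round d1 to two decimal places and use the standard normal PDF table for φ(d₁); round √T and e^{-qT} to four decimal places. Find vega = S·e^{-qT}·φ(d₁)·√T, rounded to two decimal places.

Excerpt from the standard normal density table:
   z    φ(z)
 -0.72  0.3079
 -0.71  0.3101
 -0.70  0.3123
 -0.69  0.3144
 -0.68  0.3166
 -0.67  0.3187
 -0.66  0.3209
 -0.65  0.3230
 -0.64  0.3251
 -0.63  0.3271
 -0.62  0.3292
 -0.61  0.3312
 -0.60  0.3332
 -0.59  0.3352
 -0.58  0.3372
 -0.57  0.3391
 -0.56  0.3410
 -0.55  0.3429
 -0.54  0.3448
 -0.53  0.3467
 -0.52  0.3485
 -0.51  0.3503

σ√T = 0.39 × 0.8660 = 0.3377
d₁ = [ln(88/113) + (0.008 − 0.025 + 0.39²/2)·0.75] / 0.3377 = [-0.2501 + 0.0443] / 0.3377 = -0.6092 which rounds to -0.61
√T = √0.75 = 0.8660
φ(d₁) = φ(-0.61) = 0.3312
e^(−qT) = e^(−0.025·0.75) = 0.9814
vega = S·e^(−qT)·φ(d₁)·√T = 88·0.9814·0.3312·0.8660 = 24.7706

24.77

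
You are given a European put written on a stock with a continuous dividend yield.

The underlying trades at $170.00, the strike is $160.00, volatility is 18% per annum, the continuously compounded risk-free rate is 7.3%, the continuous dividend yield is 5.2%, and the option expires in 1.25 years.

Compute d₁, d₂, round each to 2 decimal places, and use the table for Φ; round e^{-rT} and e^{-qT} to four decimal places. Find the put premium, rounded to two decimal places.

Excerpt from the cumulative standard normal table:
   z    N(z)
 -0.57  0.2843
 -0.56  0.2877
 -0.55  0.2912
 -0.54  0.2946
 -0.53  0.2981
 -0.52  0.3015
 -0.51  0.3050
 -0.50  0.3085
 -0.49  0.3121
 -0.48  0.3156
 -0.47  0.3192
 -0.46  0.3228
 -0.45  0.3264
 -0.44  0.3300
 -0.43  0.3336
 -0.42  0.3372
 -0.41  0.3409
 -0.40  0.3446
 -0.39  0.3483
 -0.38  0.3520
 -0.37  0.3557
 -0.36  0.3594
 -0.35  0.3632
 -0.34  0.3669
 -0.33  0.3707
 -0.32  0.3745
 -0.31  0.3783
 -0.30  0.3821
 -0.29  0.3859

$6.65

σ√T = 0.18·√1.25 = 0.2012
d₁ = [ln(170/160) + (0.073 − 0.052 + 0.18²/2)·1.25] / 0.2012 = [0.0606 + 0.0465] / 0.2012 = 0.5323 ≈ 0.53
d₂ = d₁ − σ√T = 0.5323 − 0.2012 = 0.3311 ≈ 0.33
exp(−qT) = exp(−0.052·1.25) = 0.9371;  exp(−rT) = exp(−0.073·1.25) = 0.9128
N(−d₂) = N(-0.33) = 0.3707;  N(−d₁) = N(-0.53) = 0.2981
P = 160·0.9128·0.3707 − 170·0.9371·0.2981 = 54.1400 − 47.4894 = 6.6506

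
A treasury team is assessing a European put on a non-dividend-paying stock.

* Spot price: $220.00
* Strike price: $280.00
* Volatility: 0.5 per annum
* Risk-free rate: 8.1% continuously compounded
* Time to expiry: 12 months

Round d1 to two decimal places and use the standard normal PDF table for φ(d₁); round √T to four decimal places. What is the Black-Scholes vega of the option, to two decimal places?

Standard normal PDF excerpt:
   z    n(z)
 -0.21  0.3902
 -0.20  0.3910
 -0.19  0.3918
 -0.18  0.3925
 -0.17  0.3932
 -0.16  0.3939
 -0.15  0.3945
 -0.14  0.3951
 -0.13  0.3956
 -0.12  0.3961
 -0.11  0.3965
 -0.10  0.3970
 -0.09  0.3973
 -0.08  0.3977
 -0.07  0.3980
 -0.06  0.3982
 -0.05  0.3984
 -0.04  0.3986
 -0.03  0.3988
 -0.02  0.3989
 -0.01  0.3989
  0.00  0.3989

87.56

T = 1;  σ√T = 0.5000
d₁ = [ln(220/280) + (0.081 + ½·0.5²)·1] / (σ√T) = (-0.2412 + 0.2060) / 0.5000 = -0.0703 ≈ -0.07
√T = √1 = 1.0000
φ(d₁) = φ(-0.07) = 0.3980
vega = S·φ(d₁)·√T = 220·0.3980·1.0000 = 87.5600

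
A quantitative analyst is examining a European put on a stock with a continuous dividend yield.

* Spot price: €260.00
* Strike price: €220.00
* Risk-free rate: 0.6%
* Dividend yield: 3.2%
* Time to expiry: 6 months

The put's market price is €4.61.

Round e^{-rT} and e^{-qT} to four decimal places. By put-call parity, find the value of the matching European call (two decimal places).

€41.14

e^(−qT) = e^(−0.032·0.5) = 0.9841;  e^(−rT) = e^(−0.006·0.5) = 0.9970
Put-call parity: C − P = S·e^(−qT) − K·e^(−rT) = 260·0.9841 − 220·0.9970 = 255.8660 − 219.3400 = 36.5260
C = P + (C − P) = 4.61 + (36.5260) = 41.1360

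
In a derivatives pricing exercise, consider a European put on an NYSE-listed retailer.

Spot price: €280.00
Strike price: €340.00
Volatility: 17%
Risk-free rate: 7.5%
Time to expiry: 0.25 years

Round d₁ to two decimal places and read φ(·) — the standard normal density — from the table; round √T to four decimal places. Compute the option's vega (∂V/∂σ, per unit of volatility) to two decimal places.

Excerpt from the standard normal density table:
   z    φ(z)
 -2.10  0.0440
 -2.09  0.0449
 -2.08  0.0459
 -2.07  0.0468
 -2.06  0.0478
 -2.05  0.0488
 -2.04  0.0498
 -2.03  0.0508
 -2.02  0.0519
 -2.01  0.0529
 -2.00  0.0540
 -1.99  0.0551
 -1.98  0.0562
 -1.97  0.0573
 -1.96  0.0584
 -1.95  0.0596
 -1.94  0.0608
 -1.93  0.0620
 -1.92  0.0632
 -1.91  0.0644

7.27

σ√T = 0.17 × 0.5000 = 0.0850
ln(S/K) + (r + σ²/2)T = ln(280/340) + (0.075 + 0.17²/2)·0.25 = -0.1942 + 0.0224 = -0.1718
d₁ = -0.1718 / 0.0850 = -2.0211 → -2.02
√T = √0.25 = 0.5000
φ(d₁) = φ(-2.02) = 0.0519
vega = S·φ(d₁)·√T = 280·0.0519·0.5000 = 7.2660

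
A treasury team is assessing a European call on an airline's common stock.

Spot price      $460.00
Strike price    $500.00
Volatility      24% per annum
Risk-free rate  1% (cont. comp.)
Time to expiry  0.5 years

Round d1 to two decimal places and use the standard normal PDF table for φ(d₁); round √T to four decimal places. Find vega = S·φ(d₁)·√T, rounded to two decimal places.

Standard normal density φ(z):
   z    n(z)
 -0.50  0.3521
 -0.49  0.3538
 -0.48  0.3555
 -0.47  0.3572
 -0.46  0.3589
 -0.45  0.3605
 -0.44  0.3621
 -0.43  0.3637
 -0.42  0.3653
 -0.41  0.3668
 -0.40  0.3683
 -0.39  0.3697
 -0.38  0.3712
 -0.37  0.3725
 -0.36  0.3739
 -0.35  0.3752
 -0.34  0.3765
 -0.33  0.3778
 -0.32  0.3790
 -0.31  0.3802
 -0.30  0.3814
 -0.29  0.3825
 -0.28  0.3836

σ√T = 0.24·√0.5 = 0.1697
d₁ = [ln(460/500) + (0.01 + ½·0.24²)·0.5] / (σ√T) = (-0.0834 + 0.0194) / 0.1697 = -0.3770 ⇒ -0.38
√T = √0.5 = 0.7071
φ(d₁) = φ(-0.38) = 0.3712
vega = S·φ(d₁)·√T = 460·0.3712·0.7071 = 120.7387

120.74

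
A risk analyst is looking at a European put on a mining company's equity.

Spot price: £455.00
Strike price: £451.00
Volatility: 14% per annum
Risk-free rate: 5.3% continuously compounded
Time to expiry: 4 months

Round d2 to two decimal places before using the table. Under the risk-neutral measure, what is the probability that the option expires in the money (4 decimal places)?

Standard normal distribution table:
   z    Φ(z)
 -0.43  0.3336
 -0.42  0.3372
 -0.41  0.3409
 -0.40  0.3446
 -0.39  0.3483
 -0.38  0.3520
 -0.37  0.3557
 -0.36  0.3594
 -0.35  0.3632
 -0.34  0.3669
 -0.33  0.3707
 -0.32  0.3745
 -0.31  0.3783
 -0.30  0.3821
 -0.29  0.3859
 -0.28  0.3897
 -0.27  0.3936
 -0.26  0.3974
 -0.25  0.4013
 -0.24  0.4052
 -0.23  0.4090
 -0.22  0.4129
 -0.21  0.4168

T = 0.3333;  σ√T = 0.0808
ln(S/K) + (r + σ²/2)T = ln(455/451) + (0.053 + 0.14²/2)·0.3333 = 0.0088 + 0.0209 = 0.0298
d₁ = 0.0298 / 0.0808 = 0.3682 ⇒ 0.37
d₂ = d₁ − σ√T = 0.3682 − 0.0808 = 0.2874 ⇒ 0.29
Pr(exercise) under Q = N(−d₂) = N(-0.29) = 0.3859

0.3859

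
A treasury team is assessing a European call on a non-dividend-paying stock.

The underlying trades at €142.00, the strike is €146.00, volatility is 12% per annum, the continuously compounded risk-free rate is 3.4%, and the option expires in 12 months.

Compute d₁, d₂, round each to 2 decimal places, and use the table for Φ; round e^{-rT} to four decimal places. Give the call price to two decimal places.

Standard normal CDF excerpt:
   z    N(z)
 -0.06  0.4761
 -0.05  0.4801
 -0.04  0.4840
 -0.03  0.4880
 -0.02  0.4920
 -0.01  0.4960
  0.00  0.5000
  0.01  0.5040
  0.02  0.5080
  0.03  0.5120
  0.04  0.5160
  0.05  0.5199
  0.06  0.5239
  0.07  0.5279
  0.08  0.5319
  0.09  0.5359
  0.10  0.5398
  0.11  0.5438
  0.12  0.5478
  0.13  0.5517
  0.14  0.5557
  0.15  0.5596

€7.22

σ√T = 0.12 × 1.0000 = 0.1200
ln(S/K) + (r + σ²/2)T = ln(142/146) + (0.034 + 0.12²/2)·1 = -0.0278 + 0.0412 = 0.0134
d₁ = 0.0134 / 0.1200 = 0.1118 ⇒ 0.11
d₂ = d₁ − σ√T = 0.1118 − 0.1200 = -0.0082 ⇒ -0.01
exp(−rT) = exp(−0.034·1) = 0.9666
N(d₁) = N(0.11) = 0.5438;  N(d₂) = N(-0.01) = 0.4960
C = 142·0.5438 − 146·0.9666·0.4960 = 77.2196 − 69.9973 = 7.2223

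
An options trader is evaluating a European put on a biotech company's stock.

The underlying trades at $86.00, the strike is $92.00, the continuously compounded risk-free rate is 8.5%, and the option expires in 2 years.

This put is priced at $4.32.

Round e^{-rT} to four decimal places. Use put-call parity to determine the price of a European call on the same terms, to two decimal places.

exp(−rT) = exp(−0.085·2) = 0.8437
Put-call parity: C − P = S − K·e^(−rT) = 86 − 92·0.8437 = 86 − 77.6204 = 8.3796
C = P + (C − P) = 4.32 + (8.3796) = 12.6996

$12.70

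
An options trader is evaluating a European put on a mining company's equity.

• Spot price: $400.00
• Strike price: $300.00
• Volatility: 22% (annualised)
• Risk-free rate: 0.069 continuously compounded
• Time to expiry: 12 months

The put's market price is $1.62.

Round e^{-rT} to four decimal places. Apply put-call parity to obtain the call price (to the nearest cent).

e^(−rT) = e^(−0.069·1) = 0.9333
Put-call parity: C − P = S − K·e^(−rT) = 400 − 300·0.9333 = 400 − 279.9900 = 120.0100
C = P + (C − P) = 1.62 + (120.0100) = 121.6300

$121.63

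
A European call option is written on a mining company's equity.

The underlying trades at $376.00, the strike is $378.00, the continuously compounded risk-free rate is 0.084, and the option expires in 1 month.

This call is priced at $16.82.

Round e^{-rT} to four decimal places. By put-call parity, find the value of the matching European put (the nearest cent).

e^(−rT) = e^(−0.084·0.08333) = 0.9930
Put-call parity: C − P = S − K·e^(−rT) = 376 − 378·0.9930 = 376 − 375.3540 = 0.6460
P = C − (C − P) = 16.82 − (0.6460) = 16.1740

$16.17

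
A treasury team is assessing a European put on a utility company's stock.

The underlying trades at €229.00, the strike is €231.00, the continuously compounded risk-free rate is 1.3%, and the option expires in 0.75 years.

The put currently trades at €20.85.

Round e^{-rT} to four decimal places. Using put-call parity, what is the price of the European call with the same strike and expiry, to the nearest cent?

e^(−rT) = e^(−0.013·0.75) = 0.9903
Put-call parity: C − P = S − K·e^(−rT) = 229 − 231·0.9903 = 229 − 228.7593 = 0.2407
C = P + (C − P) = 20.85 + (0.2407) = 21.0907

€21.09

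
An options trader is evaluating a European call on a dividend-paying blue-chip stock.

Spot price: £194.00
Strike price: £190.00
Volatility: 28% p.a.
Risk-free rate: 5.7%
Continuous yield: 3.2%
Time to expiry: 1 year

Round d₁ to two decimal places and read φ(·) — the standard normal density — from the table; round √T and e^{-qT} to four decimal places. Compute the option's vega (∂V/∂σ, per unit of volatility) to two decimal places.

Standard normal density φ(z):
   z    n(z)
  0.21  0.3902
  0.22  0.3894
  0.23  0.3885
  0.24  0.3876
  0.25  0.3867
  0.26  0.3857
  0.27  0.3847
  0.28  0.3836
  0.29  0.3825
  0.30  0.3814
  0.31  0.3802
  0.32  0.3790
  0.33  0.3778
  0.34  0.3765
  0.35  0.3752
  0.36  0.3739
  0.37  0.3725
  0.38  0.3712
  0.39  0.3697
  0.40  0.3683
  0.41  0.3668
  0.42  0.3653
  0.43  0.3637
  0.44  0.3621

71.66

σ√T = 0.28·√1 = 0.2800
d₁ = [ln(194/190) + (0.057 − 0.032 + 0.28²/2)·1] / 0.2800 = [0.0208 + 0.0642] / 0.2800 = 0.3037 ⇒ 0.30
√T = √1 = 1.0000
φ(d₁) = φ(0.30) = 0.3814
e^(−qT) = e^(−0.032·1) = 0.9685
vega = S·e^(−qT)·φ(d₁)·√T = 194·0.9685·0.3814·1.0000 = 71.6609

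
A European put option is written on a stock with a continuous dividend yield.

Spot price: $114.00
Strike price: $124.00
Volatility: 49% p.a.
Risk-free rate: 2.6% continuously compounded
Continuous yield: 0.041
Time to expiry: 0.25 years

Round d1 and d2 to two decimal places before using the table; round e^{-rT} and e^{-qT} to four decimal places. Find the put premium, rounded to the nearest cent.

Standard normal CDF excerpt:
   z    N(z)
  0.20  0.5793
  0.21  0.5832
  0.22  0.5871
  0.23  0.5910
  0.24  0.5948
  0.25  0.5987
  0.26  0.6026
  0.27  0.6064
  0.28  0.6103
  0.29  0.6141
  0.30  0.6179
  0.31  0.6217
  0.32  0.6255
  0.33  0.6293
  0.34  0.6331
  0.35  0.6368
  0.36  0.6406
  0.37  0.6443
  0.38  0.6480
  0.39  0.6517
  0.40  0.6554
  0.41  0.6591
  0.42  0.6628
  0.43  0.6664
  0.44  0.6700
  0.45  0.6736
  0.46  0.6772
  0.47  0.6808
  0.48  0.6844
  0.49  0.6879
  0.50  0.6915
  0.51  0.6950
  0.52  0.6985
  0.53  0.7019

σ√T = 0.49·√0.25 = 0.2450
d₁ = [ln(114/124) + (0.026 − 0.041 + ½·0.49²)·0.25] / (σ√T) = (-0.0841 + 0.0263) / 0.2450 = -0.2360 ≈ -0.24
d₂ = -0.2360 − 0.2450 = -0.4810 ≈ -0.48
exp(−qT) = exp(−0.041·0.25) = 0.9898;  exp(−rT) = exp(−0.026·0.25) = 0.9935
P = 124·0.9935·N(0.48) − 114·0.9898·N(0.24) = 124·0.9935·0.6844 − 114·0.9898·0.5948 = 84.3140 − 67.1156 = 17.1984

$17.20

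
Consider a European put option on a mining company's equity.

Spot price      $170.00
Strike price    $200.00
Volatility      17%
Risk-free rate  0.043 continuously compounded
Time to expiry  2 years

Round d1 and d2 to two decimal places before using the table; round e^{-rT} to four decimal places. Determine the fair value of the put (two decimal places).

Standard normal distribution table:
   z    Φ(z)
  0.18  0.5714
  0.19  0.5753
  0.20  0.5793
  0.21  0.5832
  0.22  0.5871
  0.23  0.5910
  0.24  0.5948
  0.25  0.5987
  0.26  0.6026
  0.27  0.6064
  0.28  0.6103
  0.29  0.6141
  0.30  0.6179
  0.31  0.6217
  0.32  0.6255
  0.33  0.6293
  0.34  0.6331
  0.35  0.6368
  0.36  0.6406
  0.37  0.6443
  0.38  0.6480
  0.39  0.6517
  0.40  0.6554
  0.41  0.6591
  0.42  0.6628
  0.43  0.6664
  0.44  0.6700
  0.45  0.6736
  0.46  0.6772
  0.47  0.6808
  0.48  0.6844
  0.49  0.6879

T = 2;  σ√T = 0.2404
d₁ = [ln(170/200) + (0.043 + 0.17²/2)·2] / 0.2404 = [-0.1625 + 0.1149] / 0.2404 = -0.1981 ≈ -0.20
d₂ = d₁ − σ√T = -0.1981 − 0.2404 = -0.4385 ≈ -0.44
e^(−rT) = e^(−0.043·2) = 0.9176
P = 200·0.9176·N(0.44) − 170·N(0.20) = 200·0.9176·0.6700 − 170·0.5793 = 122.9584 − 98.4810 = 24.4774

$24.48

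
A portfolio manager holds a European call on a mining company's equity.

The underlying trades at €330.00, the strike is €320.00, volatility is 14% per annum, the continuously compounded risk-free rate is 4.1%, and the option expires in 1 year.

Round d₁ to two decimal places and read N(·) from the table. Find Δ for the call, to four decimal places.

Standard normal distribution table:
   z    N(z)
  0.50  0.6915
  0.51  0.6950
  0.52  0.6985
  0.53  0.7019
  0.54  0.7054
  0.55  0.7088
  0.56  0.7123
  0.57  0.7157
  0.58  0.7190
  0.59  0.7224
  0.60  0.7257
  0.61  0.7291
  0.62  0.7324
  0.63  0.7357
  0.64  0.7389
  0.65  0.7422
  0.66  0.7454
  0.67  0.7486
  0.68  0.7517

0.7190

T = 1;  σ√T = 0.1400
d₁ = [ln(330/320) + (0.041 + 0.14²/2)·1] / 0.1400 = [0.0308 + 0.0508] / 0.1400 = 0.5827 which rounds to 0.58
N(d₁) = N(0.58) = 0.7190
Δ_call = N(d₁) = 0.7190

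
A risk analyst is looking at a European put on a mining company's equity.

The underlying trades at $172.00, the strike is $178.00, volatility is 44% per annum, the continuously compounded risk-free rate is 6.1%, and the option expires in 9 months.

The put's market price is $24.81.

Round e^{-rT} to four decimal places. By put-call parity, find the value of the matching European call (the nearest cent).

$26.77

e^(−rT) = e^(−0.061·0.75) = 0.9553
Put-call parity: C − P = S − K·e^(−rT) = 172 − 178·0.9553 = 172 − 170.0434 = 1.9566
C = P + (C − P) = 24.81 + (1.9566) = 26.7666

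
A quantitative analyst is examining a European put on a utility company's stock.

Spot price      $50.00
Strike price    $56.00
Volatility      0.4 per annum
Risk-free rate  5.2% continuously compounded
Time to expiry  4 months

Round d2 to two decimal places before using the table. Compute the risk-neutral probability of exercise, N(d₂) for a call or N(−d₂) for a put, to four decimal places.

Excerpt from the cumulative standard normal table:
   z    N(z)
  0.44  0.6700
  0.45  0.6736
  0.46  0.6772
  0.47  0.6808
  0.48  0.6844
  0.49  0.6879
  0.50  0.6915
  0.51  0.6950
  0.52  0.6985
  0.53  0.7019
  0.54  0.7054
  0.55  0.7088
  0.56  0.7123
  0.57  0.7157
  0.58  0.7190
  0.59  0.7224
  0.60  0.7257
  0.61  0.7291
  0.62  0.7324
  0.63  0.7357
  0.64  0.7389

σ√T = 0.4 × 0.5774 = 0.2309
d₁ = [ln(50/56) + (0.052 + 0.4²/2)·0.3333] / 0.2309 = [-0.1133 + 0.0440] / 0.2309 = -0.3002 ⇒ -0.30
d₂ = d₁ − σ√T = -0.3002 − 0.2309 = -0.5311 ⇒ -0.53
Risk-neutral Pr[S_T < K] = N(−d₂) = N(0.53) = 0.7019

0.7019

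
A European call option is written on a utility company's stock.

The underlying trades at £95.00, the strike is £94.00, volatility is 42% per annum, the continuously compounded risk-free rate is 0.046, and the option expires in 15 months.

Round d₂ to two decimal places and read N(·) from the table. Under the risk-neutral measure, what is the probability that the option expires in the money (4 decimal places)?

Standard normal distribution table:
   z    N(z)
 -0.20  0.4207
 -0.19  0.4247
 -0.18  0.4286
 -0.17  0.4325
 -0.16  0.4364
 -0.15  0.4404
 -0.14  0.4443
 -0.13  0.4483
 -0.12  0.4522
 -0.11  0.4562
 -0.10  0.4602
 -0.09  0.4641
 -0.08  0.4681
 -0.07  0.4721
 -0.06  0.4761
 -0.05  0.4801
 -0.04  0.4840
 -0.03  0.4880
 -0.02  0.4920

0.4641

σ√T = 0.42·√1.25 = 0.4696
d₁ = [ln(95/94) + (0.046 + 0.42²/2)·1.25] / 0.4696 = [0.0106 + 0.1677] / 0.4696 = 0.3798 ⇒ 0.38
d₂ = d₁ − σ√T = 0.3798 − 0.4696 = -0.0898 ⇒ -0.09
Pr(exercise) under Q = N(d₂) = 0.4641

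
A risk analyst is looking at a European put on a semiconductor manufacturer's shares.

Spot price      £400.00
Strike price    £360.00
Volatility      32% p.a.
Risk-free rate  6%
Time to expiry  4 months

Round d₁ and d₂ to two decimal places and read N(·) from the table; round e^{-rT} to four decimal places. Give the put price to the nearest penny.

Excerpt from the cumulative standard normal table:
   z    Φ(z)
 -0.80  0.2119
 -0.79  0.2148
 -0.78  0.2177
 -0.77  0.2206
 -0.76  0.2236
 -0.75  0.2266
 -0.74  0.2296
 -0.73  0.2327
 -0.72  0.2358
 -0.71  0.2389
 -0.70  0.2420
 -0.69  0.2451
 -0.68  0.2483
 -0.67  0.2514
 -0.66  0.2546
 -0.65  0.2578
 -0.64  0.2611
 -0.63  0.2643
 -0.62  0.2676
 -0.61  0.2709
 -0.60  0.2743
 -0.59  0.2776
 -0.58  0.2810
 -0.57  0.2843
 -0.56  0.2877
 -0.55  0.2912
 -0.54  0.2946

£9.72

σ√T = 0.32·√0.3333 = 0.1848
d₁ = [ln(400/360) + (0.06 + 0.32²/2)·0.3333] / 0.1848 = [0.1054 + 0.0371] / 0.1848 = 0.7709 → 0.77
d₂ = d₁ − σ√T = 0.7709 − 0.1848 = 0.5862 → 0.59
e^(−rT) = e^(−0.06·0.3333) = 0.9802
P = 360·0.9802·N(-0.59) − 400·N(-0.77) = 360·0.9802·0.2776 − 400·0.2206 = 97.9573 − 88.2400 = 9.7173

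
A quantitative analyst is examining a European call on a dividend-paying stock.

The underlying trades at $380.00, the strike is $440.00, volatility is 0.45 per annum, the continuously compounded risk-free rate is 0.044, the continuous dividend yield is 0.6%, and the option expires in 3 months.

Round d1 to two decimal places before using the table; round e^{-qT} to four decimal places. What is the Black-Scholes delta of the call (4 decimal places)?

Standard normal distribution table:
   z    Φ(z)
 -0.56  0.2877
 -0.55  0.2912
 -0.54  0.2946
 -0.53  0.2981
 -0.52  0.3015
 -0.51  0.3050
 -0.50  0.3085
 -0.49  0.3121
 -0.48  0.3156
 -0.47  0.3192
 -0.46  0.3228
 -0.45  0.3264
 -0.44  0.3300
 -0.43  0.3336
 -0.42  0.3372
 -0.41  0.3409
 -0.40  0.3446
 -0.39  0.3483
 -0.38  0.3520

0.3080

σ√T = 0.45·√0.25 = 0.2250
d₁ = [ln(380/440) + (0.044 − 0.006 + 0.45²/2)·0.25] / 0.2250 = [-0.1466 + 0.0348] / 0.2250 = -0.4968 which rounds to -0.50
N(d₁) = N(-0.50) = 0.3085
Δ_call = exp(−qT)·N(d₁) = 0.9985·0.3085 = 0.3080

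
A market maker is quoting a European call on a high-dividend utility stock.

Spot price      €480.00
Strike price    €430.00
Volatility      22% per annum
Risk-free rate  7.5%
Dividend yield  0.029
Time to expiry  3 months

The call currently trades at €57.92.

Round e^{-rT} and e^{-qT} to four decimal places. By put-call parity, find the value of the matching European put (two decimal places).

€3.38

e^(−qT) = e^(−0.029·0.25) = 0.9928;  e^(−rT) = e^(−0.075·0.25) = 0.9814
Put-call parity: C − P = S·e^(−qT) − K·e^(−rT) = 480·0.9928 − 430·0.9814 = 476.5440 − 422.0020 = 54.5420
P = C − (C − P) = 57.92 − (54.5420) = 3.3780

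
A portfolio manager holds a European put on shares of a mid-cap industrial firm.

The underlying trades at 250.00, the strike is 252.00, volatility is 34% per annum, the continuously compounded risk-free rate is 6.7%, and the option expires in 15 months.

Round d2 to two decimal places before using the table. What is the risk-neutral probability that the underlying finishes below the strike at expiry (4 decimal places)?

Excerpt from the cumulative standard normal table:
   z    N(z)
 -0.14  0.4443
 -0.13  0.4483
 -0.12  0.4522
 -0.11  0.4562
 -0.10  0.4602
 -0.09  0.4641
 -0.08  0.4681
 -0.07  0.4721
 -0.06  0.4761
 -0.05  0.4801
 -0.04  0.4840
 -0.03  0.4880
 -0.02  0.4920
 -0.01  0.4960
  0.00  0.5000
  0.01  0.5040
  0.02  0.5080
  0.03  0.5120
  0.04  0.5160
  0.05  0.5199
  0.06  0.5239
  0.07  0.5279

σ√T = 0.34 × 1.1180 = 0.3801
ln(S/K) + (r + σ²/2)T = ln(250/252) + (0.067 + 0.34²/2)·1.25 = -0.0080 + 0.1560 = 0.1480
d₁ = 0.1480 / 0.3801 = 0.3894 ⇒ 0.39
d₂ = d₁ − σ√T = 0.3894 − 0.3801 = 0.0093 ⇒ 0.01
Risk-neutral Pr[S_T < K] = N(−d₂) = N(-0.01) = 0.4960

0.4960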